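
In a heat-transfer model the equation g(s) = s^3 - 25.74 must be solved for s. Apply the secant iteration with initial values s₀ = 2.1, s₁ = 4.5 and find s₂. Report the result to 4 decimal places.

2.5831

g(2.1) = -16.479000, g(4.5) = 65.385000
s₂ = 4.500000 − 65.385000·(4.500000 − 2.100000) / (65.385000 − (-16.479000)) = 4.500000 − (156.924000)/(81.864000) = 2.583113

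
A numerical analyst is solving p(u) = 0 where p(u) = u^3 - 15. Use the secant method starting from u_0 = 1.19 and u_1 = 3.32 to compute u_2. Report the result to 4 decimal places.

p(1.19) = -13.314841, p(3.32) = 21.594368
u_2 = 3.320000 − 21.594368·(3.320000 − 1.190000) / (21.594368 − (-13.314841)) = 3.320000 − (45.996004)/(34.909209) = 2.002411

2.0024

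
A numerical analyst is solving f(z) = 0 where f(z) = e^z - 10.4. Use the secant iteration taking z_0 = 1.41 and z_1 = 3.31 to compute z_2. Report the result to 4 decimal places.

f(1.41) = -6.304045, f(3.31) = 16.985125
z_2 = 3.310000 − 16.985125·(3.310000 − 1.410000) / (16.985125 − (-6.304045)) = 3.310000 − (32.271738)/(23.289170) = 1.924303

1.9243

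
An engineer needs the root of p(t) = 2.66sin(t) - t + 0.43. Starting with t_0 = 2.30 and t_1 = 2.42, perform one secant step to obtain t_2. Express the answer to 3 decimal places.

2.339

p(2.30) = 0.11358, p(2.42) = -0.23285
t_2 = 2.42000 − (-0.23285)·(2.42000 − 2.30000) / (-0.23285 − 0.11358) = 2.42000 − (-0.02794)/(-0.34643) = 2.33934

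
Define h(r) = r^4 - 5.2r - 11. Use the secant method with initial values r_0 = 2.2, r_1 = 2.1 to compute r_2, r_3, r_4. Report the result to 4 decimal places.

2.1715, 2.1732, 2.1731

h(2.2) = 0.985600, h(2.1) = -2.471900
r_2 = 2.100000 − (-2.471900)·(2.100000 − 2.200000) / (-2.471900 − 0.985600) = 2.100000 − (0.247190)/(-3.457500) = 2.171494
h(2.171494) = -0.056907
r_3 = 2.171494 − (-0.056907)·(2.171494 − 2.100000) / (-0.056907 − (-2.471900)) = 2.171494 − (-0.004069)/(2.414993) = 2.173179
h(2.173179) = 0.003414
r_4 = 2.173179 − 0.003414·(2.173179 − 2.171494) / (0.003414 − (-0.056907)) = 2.173179 − (0.000006)/(0.060321) = 2.173083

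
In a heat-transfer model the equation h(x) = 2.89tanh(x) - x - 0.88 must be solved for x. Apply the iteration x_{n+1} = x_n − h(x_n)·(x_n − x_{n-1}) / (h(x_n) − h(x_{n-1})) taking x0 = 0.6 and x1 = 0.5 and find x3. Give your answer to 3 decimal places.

h(0.6) = 0.07207, h(0.5) = -0.04448
x2 = 0.50000 − (-0.04448)·(0.50000 − 0.60000) / (-0.04448 − 0.07207) = 0.50000 − (0.00445)/(-0.11655) = 0.53816
h(0.53816) = 0.00255
x3 = 0.53816 − 0.00255·(0.53816 − 0.50000) / (0.00255 − (-0.04448)) = 0.53816 − (0.00010)/(0.04703) = 0.53609

0.536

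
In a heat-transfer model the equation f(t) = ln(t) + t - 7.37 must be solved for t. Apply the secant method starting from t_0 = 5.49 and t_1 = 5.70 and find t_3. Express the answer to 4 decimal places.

f(5.49) = -0.177072, f(5.70) = 0.070466
t_2 = 5.700000 − 0.070466·(5.700000 − 5.490000) / (0.070466 − (-0.177072)) = 5.700000 − (0.014798)/(0.247538) = 5.640220
f(5.640220) = 0.000143
t_3 = 5.640220 − 0.000143·(5.640220 − 5.700000) / (0.000143 − 0.070466) = 5.640220 − (-0.000009)/(-0.070323) = 5.640098

5.6401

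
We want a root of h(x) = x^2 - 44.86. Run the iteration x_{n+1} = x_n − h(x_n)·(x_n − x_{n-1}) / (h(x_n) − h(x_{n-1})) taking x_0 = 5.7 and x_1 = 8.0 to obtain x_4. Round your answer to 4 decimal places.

6.6978

h(5.7) = -12.370000, h(8.0) = 19.140000
x_2 = 8.000000 − 19.140000·(8.000000 − 5.700000) / (19.140000 − (-12.370000)) = 8.000000 − (44.022000)/(31.510000) = 6.602920
h(6.602920) = -1.261451
x_3 = 6.602920 − (-1.261451)·(6.602920 − 8.000000) / (-1.261451 − 19.140000) = 6.602920 − (1.762349)/(-20.401451) = 6.689303
h(6.689303) = -0.113223
x_4 = 6.689303 − (-0.113223)·(6.689303 − 6.602920) / (-0.113223 − (-1.261451)) = 6.689303 − (-0.009781)/(1.148229) = 6.697821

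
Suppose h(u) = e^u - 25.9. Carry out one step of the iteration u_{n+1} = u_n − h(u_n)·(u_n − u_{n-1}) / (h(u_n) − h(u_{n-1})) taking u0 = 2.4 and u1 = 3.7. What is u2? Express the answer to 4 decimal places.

h(2.4) = -14.876824, h(3.7) = 14.547304
u2 = 3.700000 − 14.547304·(3.700000 − 2.400000) / (14.547304 − (-14.876824)) = 3.700000 − (18.911496)/(29.424128) = 3.057279

3.0573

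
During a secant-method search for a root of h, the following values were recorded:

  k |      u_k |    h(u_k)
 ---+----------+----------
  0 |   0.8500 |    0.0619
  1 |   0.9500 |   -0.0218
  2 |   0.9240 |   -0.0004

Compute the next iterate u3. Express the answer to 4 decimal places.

u3 = 0.9240 − (-0.0004)·(0.9240 − 0.9500) / (-0.0004 − (-0.0218))
   = 0.9240 − (0.000010)/(0.021400) = 0.923514

0.9235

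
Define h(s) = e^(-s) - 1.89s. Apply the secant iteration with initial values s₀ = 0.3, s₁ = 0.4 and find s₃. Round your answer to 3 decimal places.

0.367

h(0.3) = 0.17382, h(0.4) = -0.08568
s₂ = 0.40000 − (-0.08568)·(0.40000 − 0.30000) / (-0.08568 − 0.17382) = 0.40000 − (-0.00857)/(-0.25950) = 0.36698
h(0.36698) = -0.00078
s₃ = 0.36698 − (-0.00078)·(0.36698 − 0.40000) / (-0.00078 − (-0.08568)) = 0.36698 − (0.00003)/(0.08490) = 0.36668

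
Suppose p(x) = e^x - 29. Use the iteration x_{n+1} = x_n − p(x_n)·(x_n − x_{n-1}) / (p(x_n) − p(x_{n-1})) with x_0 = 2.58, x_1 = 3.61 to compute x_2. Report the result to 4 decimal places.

p(2.58) = -15.802862, p(3.61) = 7.966053
x_2 = 3.610000 − 7.966053·(3.610000 − 2.580000) / (7.966053 − (-15.802862)) = 3.610000 − (8.205034)/(23.768915) = 3.264800

3.2648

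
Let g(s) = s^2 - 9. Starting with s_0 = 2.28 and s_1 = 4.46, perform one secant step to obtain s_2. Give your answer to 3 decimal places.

2.844

g(2.28) = -3.80160, g(4.46) = 10.89160
s_2 = 4.46000 − 10.89160·(4.46000 − 2.28000) / (10.89160 − (-3.80160)) = 4.46000 − (23.74369)/(14.69320) = 2.84404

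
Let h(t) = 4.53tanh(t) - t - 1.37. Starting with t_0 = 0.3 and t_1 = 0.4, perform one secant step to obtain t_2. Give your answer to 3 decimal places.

0.416

h(0.3) = -0.35035, h(0.4) = -0.04883
t_2 = 0.40000 − (-0.04883)·(0.40000 − 0.30000) / (-0.04883 − (-0.35035)) = 0.40000 − (-0.00488)/(0.30152) = 0.41619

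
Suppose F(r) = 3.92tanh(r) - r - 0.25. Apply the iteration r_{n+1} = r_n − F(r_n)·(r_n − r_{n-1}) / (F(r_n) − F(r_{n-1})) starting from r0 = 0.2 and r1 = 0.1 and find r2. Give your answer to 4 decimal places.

0.0856

F(0.2) = 0.323711, F(0.1) = 0.040699
r2 = 0.100000 − 0.040699·(0.100000 − 0.200000) / (0.040699 − 0.323711) = 0.100000 − (-0.004070)/(-0.283013) = 0.085620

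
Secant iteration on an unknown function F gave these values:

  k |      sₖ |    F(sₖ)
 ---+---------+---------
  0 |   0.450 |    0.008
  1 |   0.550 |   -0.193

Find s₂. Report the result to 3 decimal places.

0.454

s₂ = 0.550 − (-0.193)·(0.550 − 0.450) / (-0.193 − 0.008)
   = 0.550 − (-0.01930)/(-0.20100) = 0.45398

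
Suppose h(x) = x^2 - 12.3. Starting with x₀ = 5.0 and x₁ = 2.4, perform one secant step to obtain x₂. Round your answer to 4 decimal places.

3.2838

h(5.0) = 12.700000, h(2.4) = -6.540000
x₂ = 2.400000 − (-6.540000)·(2.400000 − 5.000000) / (-6.540000 − 12.700000) = 2.400000 − (17.004000)/(-19.240000) = 3.283784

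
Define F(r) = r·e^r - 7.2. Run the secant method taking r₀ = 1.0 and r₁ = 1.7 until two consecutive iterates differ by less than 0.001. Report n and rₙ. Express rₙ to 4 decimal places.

F(1.0) = -4.481718, F(1.7) = 2.105711
r₂ = 1.700000 − 2.105711·(0.700000)/(6.587429) = 1.476241;  |Δ| = 0.223759
F(1.476241) = -0.739287
r₃ = 1.476241 − (-0.739287)·(-0.223759)/(-2.844997) = 1.534386;  |Δ| = 0.058145
F(1.534386) = -0.082789
r₄ = 1.534386 − (-0.082789)·(0.058145)/(0.656498) = 1.541718;  |Δ| = 0.007332
F(1.541718) = 0.003852
r₅ = 1.541718 − 0.003852·(0.007332)/(0.086641) = 1.541392;  |Δ| = 0.000326
|r₅ − r₄| = 0.000326 < 0.001

n = 5, rₙ = 1.5414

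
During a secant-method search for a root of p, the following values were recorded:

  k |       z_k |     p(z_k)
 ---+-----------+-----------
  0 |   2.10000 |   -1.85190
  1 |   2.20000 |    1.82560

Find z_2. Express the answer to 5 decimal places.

2.15036

z_2 = 2.20000 − 1.82560·(2.20000 − 2.10000) / (1.82560 − (-1.85190))
   = 2.20000 − (0.1825600)/(3.6775000) = 2.1503576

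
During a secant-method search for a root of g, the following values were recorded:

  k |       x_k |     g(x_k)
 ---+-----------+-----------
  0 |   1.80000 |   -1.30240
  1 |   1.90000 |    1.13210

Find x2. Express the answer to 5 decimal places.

x2 = 1.90000 − 1.13210·(1.90000 − 1.80000) / (1.13210 − (-1.30240))
   = 1.90000 − (0.1132100)/(2.4345000) = 1.8534976

1.85350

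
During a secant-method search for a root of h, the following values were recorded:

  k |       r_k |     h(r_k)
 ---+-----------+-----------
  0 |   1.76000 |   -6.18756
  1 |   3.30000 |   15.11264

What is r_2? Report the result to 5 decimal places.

2.20736

r_2 = 3.30000 − 15.11264·(3.30000 − 1.76000) / (15.11264 − (-6.18756))
   = 3.30000 − (23.2734656)/(21.3002000) = 2.2073593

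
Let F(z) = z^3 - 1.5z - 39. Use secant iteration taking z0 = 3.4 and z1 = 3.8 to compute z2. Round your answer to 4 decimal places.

F(3.4) = -4.796000, F(3.8) = 10.172000
z2 = 3.800000 − 10.172000·(3.800000 − 3.400000) / (10.172000 − (-4.796000)) = 3.800000 − (4.068800)/(14.968000) = 3.528167

3.5282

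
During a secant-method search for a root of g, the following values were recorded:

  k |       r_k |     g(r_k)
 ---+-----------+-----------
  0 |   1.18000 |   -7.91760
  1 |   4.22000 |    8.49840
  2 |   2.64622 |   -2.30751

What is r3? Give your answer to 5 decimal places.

r3 = 2.64622 − (-2.30751)·(2.64622 − 4.22000) / (-2.30751 − 8.49840)
   = 2.64622 − (3.6315131)/(-10.8059100) = 2.9822873

2.98229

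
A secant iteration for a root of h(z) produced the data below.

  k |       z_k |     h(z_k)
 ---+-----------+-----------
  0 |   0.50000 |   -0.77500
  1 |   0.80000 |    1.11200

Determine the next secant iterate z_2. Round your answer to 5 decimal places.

z_2 = 0.80000 − 1.11200·(0.80000 − 0.50000) / (1.11200 − (-0.77500))
   = 0.80000 − (0.3336000)/(1.8870000) = 0.6232114

0.62321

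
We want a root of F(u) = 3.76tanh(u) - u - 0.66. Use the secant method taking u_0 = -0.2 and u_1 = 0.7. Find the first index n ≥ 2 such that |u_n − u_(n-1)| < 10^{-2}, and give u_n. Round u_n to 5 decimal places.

F(-0.2) = -1.2021312, F(0.7) = 0.9124228
u_2 = 0.7000000 − 0.9124228·(0.9000000)/(2.1145540) = 0.3116531;  |Δ| = 0.3883469
F(0.3116531) = 0.1636421
u_3 = 0.3116531 − 0.1636421·(-0.3883469)/(-0.7487807) = 0.2267819;  |Δ| = 0.0848712
F(0.2267819) = -0.0484056
u_4 = 0.2267819 − (-0.0484056)·(-0.0848712)/(-0.2120477) = 0.2461560;  |Δ| = 0.0193741
F(0.2461560) = 0.0011390
u_5 = 0.2461560 − 0.0011390·(0.0193741)/(0.0495445) = 0.2457106;  |Δ| = 0.0004454
|u_5 − u_4| = 0.0004454 < 10^{-2}

n = 5, u_n = 0.24571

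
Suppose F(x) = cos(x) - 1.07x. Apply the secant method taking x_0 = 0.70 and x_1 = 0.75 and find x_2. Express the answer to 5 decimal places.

F(0.70) = 0.0158422, F(0.75) = -0.0708111
x_2 = 0.7500000 − (-0.0708111)·(0.7500000 − 0.7000000) / (-0.0708111 − 0.0158422) = 0.7500000 − (-0.0035406)/(-0.0866533) = 0.7091411

0.70914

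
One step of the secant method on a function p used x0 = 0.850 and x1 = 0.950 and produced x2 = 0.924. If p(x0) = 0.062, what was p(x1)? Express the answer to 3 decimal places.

-0.022

The secant line through (0.850, 0.062) and (0.950, p(x1)) crosses zero at x2 = 0.924.
So (0.850, 0.062), (0.950, p(x1)), (0.924, 0) are collinear:
p(x1) = 0.062 · (0.950 − 0.924) / (0.850 − 0.924) = 0.062 · (0.02600)/(-0.07400) = -0.02178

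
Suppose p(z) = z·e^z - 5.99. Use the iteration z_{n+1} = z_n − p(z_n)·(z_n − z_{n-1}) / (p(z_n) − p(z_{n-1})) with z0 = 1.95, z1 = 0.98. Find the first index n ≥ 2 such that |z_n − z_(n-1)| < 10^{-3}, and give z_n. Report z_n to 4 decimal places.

p(1.95) = 7.715941, p(0.98) = -3.378833
z2 = 0.980000 − (-3.378833)·(-0.970000)/(-11.094774) = 1.275406;  |Δ| = 0.295406
p(1.275406) = -1.423845
z3 = 1.275406 − (-1.423845)·(0.295406)/(1.954987) = 1.490555;  |Δ| = 0.215149
p(1.490555) = 0.627409
z4 = 1.490555 − 0.627409·(0.215149)/(2.051255) = 1.424749;  |Δ| = 0.065807
p(1.424749) = -0.067588
z5 = 1.424749 − (-0.067588)·(-0.065807)/(-0.694997) = 1.431148;  |Δ| = 0.006400
p(1.431148) = -0.002792
z6 = 1.431148 − (-0.002792)·(0.006400)/(0.064796) = 1.431424;  |Δ| = 0.000276
|z6 − z5| = 0.000276 < 10^{-3}

n = 6, z_n = 1.4314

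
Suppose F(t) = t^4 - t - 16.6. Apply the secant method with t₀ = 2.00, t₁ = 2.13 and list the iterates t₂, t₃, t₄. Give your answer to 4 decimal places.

F(2.00) = -2.600000, F(2.13) = 1.853462
t₂ = 2.130000 − 1.853462·(2.130000 − 2.000000) / (1.853462 − (-2.600000)) = 2.130000 − (0.240950)/(4.453462) = 2.075896
F(2.075896) = -0.105448
t₃ = 2.075896 − (-0.105448)·(2.075896 − 2.130000) / (-0.105448 − 1.853462) = 2.075896 − (0.005705)/(-1.958910) = 2.078808
F(2.078808) = -0.003926
t₄ = 2.078808 − (-0.003926)·(2.078808 − 2.075896) / (-0.003926 − (-0.105448)) = 2.078808 − (-0.000011)/(0.101522) = 2.078921

2.0759, 2.0788, 2.0789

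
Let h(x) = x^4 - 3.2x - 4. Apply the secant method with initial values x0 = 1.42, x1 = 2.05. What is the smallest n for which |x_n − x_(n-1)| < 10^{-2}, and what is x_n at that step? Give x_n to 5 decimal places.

n = 5, x_n = 1.76191

h(1.42) = -4.4781310, h(2.05) = 7.1010062
x2 = 2.0500000 − 7.1010062·(0.6300000)/(11.5791373) = 1.6636470;  |Δ| = 0.3863530
h(1.6636470) = -1.6633883
x3 = 1.6636470 − (-1.6633883)·(-0.3863530)/(-8.7643946) = 1.7369727;  |Δ| = 0.0733257
h(1.7369727) = -0.4555761
x4 = 1.7369727 − (-0.4555761)·(0.0733257)/(1.2078122) = 1.7646305;  |Δ| = 0.0276578
h(1.7646305) = 0.0496850
x5 = 1.7646305 − 0.0496850·(0.0276578)/(0.5052612) = 1.7619108;  |Δ| = 0.0027197
|x5 − x4| = 0.0027197 < 10^{-2}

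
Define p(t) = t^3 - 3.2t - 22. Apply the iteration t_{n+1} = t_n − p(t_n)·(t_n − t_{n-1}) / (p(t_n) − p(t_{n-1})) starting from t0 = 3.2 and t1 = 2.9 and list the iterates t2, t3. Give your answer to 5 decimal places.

p(3.2) = 0.5280000, p(2.9) = -6.8910000
t2 = 2.9000000 − (-6.8910000)·(2.9000000 − 3.2000000) / (-6.8910000 − 0.5280000) = 2.9000000 − (2.0673000)/(-7.4190000) = 3.1786494
p(3.1786494) = -0.0552017
t3 = 3.1786494 − (-0.0552017)·(3.1786494 − 2.9000000) / (-0.0552017 − (-6.8910000)) = 3.1786494 − (-0.0153819)/(6.8357983) = 3.1808996

3.17865, 3.18090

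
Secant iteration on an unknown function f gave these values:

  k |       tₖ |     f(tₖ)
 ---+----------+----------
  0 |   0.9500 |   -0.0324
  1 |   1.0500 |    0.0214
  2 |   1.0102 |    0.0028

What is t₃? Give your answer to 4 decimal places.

t₃ = 1.0102 − 0.0028·(1.0102 − 1.0500) / (0.0028 − 0.0214)
   = 1.0102 − (-0.000111)/(-0.018600) = 1.004209

1.0042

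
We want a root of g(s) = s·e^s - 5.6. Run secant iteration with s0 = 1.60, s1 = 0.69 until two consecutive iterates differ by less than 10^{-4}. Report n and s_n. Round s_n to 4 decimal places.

g(1.60) = 2.324852, g(0.69) = -4.224336
s2 = 0.690000 − (-4.224336)·(-0.910000)/(-6.549188) = 1.276965;  |Δ| = 0.586965
g(1.276965) = -1.021133
s3 = 1.276965 − (-1.021133)·(0.586965)/(3.203204) = 1.464081;  |Δ| = 0.187116
g(1.464081) = 0.730053
s4 = 1.464081 − 0.730053·(0.187116)/(1.751185) = 1.386074;  |Δ| = 0.078007
g(1.386074) = -0.056924
s5 = 1.386074 − (-0.056924)·(-0.078007)/(-0.786977) = 1.391717;  |Δ| = 0.005642
g(1.391717) = -0.002867
s6 = 1.391717 − (-0.002867)·(0.005642)/(0.054057) = 1.392016;  |Δ| = 0.000299
g(1.392016) = 0.000012
s7 = 1.392016 − 0.000012·(0.000299)/(0.002879) = 1.392015;  |Δ| = 0.000001
|s7 − s6| = 0.000001 < 10^{-4}

n = 7, s_n = 1.3920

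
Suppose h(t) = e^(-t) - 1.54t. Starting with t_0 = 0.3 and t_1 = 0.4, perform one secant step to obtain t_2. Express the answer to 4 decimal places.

0.4242

h(0.3) = 0.278818, h(0.4) = 0.054320
t_2 = 0.400000 − 0.054320·(0.400000 − 0.300000) / (0.054320 − 0.278818) = 0.400000 − (0.005432)/(-0.224498) = 0.424196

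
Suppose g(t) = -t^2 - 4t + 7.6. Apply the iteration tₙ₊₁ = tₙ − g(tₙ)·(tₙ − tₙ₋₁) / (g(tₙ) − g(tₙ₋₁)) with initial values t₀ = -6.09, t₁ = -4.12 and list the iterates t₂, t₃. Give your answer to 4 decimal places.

-5.2642, -5.4397

g(-6.09) = -5.128100, g(-4.12) = 7.105600
t₂ = -4.120000 − 7.105600·(-4.120000 − (-6.090000)) / (7.105600 − (-5.128100)) = -4.120000 − (13.998032)/(12.233700) = -5.264219
g(-5.264219) = 0.944874
t₃ = -5.264219 − 0.944874·(-5.264219 − (-4.120000)) / (0.944874 − 7.105600) = -5.264219 − (-1.081143)/(-6.160726) = -5.439709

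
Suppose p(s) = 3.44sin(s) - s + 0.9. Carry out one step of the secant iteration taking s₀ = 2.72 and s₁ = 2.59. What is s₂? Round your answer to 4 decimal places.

p(2.72) = -0.412303, p(2.59) = 0.112713
s₂ = 2.590000 − 0.112713·(2.590000 − 2.720000) / (0.112713 − (-0.412303)) = 2.590000 − (-0.014653)/(0.525016) = 2.617909

2.6179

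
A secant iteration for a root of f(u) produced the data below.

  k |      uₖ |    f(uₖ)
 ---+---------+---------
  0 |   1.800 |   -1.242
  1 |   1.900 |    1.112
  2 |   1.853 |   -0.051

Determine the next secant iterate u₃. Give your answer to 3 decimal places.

u₃ = 1.853 − (-0.051)·(1.853 − 1.900) / (-0.051 − 1.112)
   = 1.853 − (0.00240)/(-1.16300) = 1.85506

1.855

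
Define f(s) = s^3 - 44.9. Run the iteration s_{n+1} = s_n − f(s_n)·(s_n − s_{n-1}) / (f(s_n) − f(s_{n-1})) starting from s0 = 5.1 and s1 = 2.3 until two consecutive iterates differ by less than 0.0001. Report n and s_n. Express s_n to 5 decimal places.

f(5.1) = 87.7510000, f(2.3) = -32.7330000
s2 = 2.3000000 − (-32.7330000)·(-2.8000000)/(-120.4840000) = 3.0607018;  |Δ| = 0.7607018
f(3.0607018) = -16.2276643
s3 = 3.0607018 − (-16.2276643)·(0.7607018)/(16.5053357) = 3.8086063;  |Δ| = 0.7479045
f(3.8086063) = 10.3456695
s4 = 3.8086063 − 10.3456695·(0.7479045)/(26.5733339) = 3.5174282;  |Δ| = 0.2911781
f(3.5174282) = -1.3813187
s5 = 3.5174282 − (-1.3813187)·(-0.2911781)/(-11.7269882) = 3.5517260;  |Δ| = 0.0342978
f(3.5517260) = -0.0958377
s6 = 3.5517260 − (-0.0958377)·(0.0342978)/(1.2854810) = 3.5542830;  |Δ| = 0.0025570
f(3.5542830) = 0.0010011
s7 = 3.5542830 − 0.0010011·(0.0025570)/(0.0968388) = 3.5542566;  |Δ| = 0.0000264
|s7 − s6| = 0.0000264 < 0.0001

n = 7, s_n = 3.55426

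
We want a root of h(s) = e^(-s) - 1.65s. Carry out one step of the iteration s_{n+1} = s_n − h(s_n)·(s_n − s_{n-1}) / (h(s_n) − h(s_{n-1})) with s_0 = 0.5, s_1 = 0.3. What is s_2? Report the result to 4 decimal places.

0.4059

h(0.5) = -0.218469, h(0.3) = 0.245818
s_2 = 0.300000 − 0.245818·(0.300000 − 0.500000) / (0.245818 − (-0.218469)) = 0.300000 − (-0.049164)/(0.464288) = 0.405891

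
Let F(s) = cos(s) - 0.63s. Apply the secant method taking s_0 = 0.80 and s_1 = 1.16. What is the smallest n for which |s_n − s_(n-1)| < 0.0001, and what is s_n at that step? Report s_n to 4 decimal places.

F(0.80) = 0.192707, F(1.16) = -0.331460
s_2 = 1.160000 − (-0.331460)·(0.360000)/(-0.524167) = 0.932352;  |Δ| = 0.227648
F(0.932352) = 0.008566
s_3 = 0.932352 − 0.008566·(-0.227648)/(0.340026) = 0.938086;  |Δ| = 0.005735
F(0.938086) = 0.000338
s_4 = 0.938086 − 0.000338·(0.005735)/(-0.008228) = 0.938322;  |Δ| = 0.000235
F(0.938322) = 0.000000
s_5 = 0.938322 − 0.000000·(0.000235)/(-0.000338) = 0.938322;  |Δ| = 0.000000
|s_5 − s_4| = 0.000000 < 0.0001

n = 5, s_n = 0.9383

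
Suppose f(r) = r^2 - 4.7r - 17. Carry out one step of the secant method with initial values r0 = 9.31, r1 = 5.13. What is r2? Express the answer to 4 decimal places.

6.6489

f(9.31) = 25.919100, f(5.13) = -14.794100
r2 = 5.130000 − (-14.794100)·(5.130000 − 9.310000) / (-14.794100 − 25.919100) = 5.130000 − (61.839338)/(-40.713200) = 6.648901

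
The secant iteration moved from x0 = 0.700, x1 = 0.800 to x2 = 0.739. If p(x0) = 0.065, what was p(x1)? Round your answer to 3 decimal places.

-0.102

The secant line through (0.700, 0.065) and (0.800, p(x1)) crosses zero at x2 = 0.739.
So (0.700, 0.065), (0.800, p(x1)), (0.739, 0) are collinear:
p(x1) = 0.065 · (0.800 − 0.739) / (0.700 − 0.739) = 0.065 · (0.06100)/(-0.03900) = -0.10167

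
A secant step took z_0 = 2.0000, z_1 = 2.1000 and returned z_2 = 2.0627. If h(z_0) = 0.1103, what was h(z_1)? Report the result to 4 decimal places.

The secant line through (2.0000, 0.1103) and (2.1000, h(z_1)) crosses zero at z_2 = 2.0627.
So (2.0000, 0.1103), (2.1000, h(z_1)), (2.0627, 0) are collinear:
h(z_1) = 0.1103 · (2.1000 − 2.0627) / (2.0000 − 2.0627) = 0.1103 · (0.037300)/(-0.062700) = -0.065617

-0.0656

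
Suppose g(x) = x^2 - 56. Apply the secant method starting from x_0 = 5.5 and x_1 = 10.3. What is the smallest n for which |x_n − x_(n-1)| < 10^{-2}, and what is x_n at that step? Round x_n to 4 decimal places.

g(5.5) = -25.750000, g(10.3) = 50.090000
x_2 = 10.300000 − 50.090000·(4.800000)/(75.840000) = 7.129747;  |Δ| = 3.170253
g(7.129747) = -5.166710
x_3 = 7.129747 − (-5.166710)·(-3.170253)/(-55.256710) = 7.426177;  |Δ| = 0.296431
g(7.426177) = -0.851889
x_4 = 7.426177 − (-0.851889)·(0.296431)/(4.314821) = 7.484703;  |Δ| = 0.058525
g(7.484703) = 0.020774
x_5 = 7.484703 − 0.020774·(0.058525)/(0.872663) = 7.483309;  |Δ| = 0.001393
|x_5 − x_4| = 0.001393 < 10^{-2}

n = 5, x_n = 7.4833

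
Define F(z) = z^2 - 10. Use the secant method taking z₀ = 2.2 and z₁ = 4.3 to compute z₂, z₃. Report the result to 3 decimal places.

F(2.2) = -5.16000, F(4.3) = 8.49000
z₂ = 4.30000 − 8.49000·(4.30000 − 2.20000) / (8.49000 − (-5.16000)) = 4.30000 − (17.82900)/(13.65000) = 2.99385
F(2.99385) = -1.03689
z₃ = 2.99385 − (-1.03689)·(2.99385 − 4.30000) / (-1.03689 − 8.49000) = 2.99385 − (1.35433)/(-9.52689) = 3.13601

2.994, 3.136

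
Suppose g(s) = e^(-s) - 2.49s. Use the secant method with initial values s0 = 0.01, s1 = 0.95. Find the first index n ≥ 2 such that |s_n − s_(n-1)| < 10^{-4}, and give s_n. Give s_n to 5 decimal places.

g(0.01) = 0.9651498, g(0.95) = -1.9787590
s2 = 0.9500000 − (-1.9787590)·(0.9400000)/(-2.9439088) = 0.3181756;  |Δ| = 0.6318244
g(0.3181756) = -0.0647822
s3 = 0.3181756 − (-0.0647822)·(-0.6318244)/(1.9139768) = 0.2967903;  |Δ| = 0.0213853
g(0.2967903) = 0.0041920
s4 = 0.2967903 − 0.0041920·(-0.0213853)/(0.0689742) = 0.2980900;  |Δ| = 0.0012997
g(0.2980900) = -0.0000096
s5 = 0.2980900 − (-0.0000096)·(0.0012997)/(-0.0042016) = 0.2980870;  |Δ| = 0.0000030
|s5 − s4| = 0.0000030 < 10^{-4}

n = 5, s_n = 0.29809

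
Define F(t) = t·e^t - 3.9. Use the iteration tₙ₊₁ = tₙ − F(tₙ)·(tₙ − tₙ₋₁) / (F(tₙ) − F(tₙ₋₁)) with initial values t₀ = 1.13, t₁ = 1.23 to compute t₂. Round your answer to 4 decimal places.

F(1.13) = -0.401908, F(1.23) = 0.308112
t₂ = 1.230000 − 0.308112·(1.230000 − 1.130000) / (0.308112 − (-0.401908)) = 1.230000 − (0.030811)/(0.710020) = 1.186605

1.1866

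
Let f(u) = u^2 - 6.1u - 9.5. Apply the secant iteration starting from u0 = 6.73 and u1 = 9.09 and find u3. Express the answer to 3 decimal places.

7.367

f(6.73) = -5.26010, f(9.09) = 17.67910
u2 = 9.09000 − 17.67910·(9.09000 − 6.73000) / (17.67910 − (-5.26010)) = 9.09000 − (41.72268)/(22.93920) = 7.27116
f(7.27116) = -0.98429
u3 = 7.27116 − (-0.98429)·(7.27116 − 9.09000) / (-0.98429 − 17.67910) = 7.27116 − (1.79026)/(-18.66339) = 7.36709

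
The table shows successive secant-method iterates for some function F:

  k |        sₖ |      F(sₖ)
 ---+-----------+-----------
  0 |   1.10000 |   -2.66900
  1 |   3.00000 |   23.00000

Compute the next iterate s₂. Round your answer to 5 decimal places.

1.29756

s₂ = 3.00000 − 23.00000·(3.00000 − 1.10000) / (23.00000 − (-2.66900))
   = 3.00000 − (43.7000000)/(25.6690000) = 1.2975574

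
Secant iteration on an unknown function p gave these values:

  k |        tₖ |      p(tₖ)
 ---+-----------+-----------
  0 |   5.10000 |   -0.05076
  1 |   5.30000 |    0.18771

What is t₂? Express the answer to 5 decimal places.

t₂ = 5.30000 − 0.18771·(5.30000 − 5.10000) / (0.18771 − (-0.05076))
   = 5.30000 − (0.0375420)/(0.2384700) = 5.1425714

5.14257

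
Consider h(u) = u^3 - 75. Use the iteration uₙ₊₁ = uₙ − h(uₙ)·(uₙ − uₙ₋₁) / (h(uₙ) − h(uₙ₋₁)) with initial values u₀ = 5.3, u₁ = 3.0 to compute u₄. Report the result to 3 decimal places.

4.208

h(5.3) = 73.87700, h(3.0) = -48.00000
u₂ = 3.00000 − (-48.00000)·(3.00000 − 5.30000) / (-48.00000 − 73.87700) = 3.00000 − (110.40000)/(-121.87700) = 3.90583
h(3.90583) = -15.41452
u₃ = 3.90583 − (-15.41452)·(3.90583 − 3.00000) / (-15.41452 − (-48.00000)) = 3.90583 − (-13.96295)/(32.58548) = 4.33433
h(4.33433) = 6.42673
u₄ = 4.33433 − 6.42673·(4.33433 − 3.90583) / (6.42673 − (-15.41452)) = 4.33433 − (2.75387)/(21.84125) = 4.20825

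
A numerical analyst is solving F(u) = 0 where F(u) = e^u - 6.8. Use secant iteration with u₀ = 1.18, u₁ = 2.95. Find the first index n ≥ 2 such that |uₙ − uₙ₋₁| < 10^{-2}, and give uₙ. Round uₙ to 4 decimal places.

F(1.18) = -3.545626, F(2.95) = 12.305954
u₂ = 2.950000 − 12.305954·(1.770000)/(15.851580) = 1.575907;  |Δ| = 1.374093
F(1.575907) = -1.964873
u₃ = 1.575907 − (-1.964873)·(-1.374093)/(-14.270827) = 1.765099;  |Δ| = 0.189191
F(1.765099) = -0.957851
u₄ = 1.765099 − (-0.957851)·(0.189191)/(1.007022) = 1.945052;  |Δ| = 0.179953
F(1.945052) = 0.193997
u₅ = 1.945052 − 0.193997·(0.179953)/(1.151847) = 1.914744;  |Δ| = 0.030308
F(1.914744) = -0.014798
u₆ = 1.914744 − (-0.014798)·(-0.030308)/(-0.208795) = 1.916892;  |Δ| = 0.002148
|u₆ − u₅| = 0.002148 < 10^{-2}

n = 6, uₙ = 1.9169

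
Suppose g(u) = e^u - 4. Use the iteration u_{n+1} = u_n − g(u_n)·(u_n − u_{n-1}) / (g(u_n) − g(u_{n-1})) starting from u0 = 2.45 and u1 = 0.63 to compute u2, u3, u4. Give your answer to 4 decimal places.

1.0278, 1.5504, 1.3561

g(2.45) = 7.588347, g(0.63) = -2.122389
u2 = 0.630000 − (-2.122389)·(0.630000 − 2.450000) / (-2.122389 − 7.588347) = 0.630000 − (3.862749)/(-9.710736) = 1.027781
g(1.027781) = -1.205142
u3 = 1.027781 − (-1.205142)·(1.027781 − 0.630000) / (-1.205142 − (-2.122389)) = 1.027781 − (-0.479383)/(0.917247) = 1.550413
g(1.550413) = 0.713418
u4 = 1.550413 − 0.713418·(1.550413 − 1.027781) / (0.713418 − (-1.205142)) = 1.550413 − (0.372855)/(1.918561) = 1.356072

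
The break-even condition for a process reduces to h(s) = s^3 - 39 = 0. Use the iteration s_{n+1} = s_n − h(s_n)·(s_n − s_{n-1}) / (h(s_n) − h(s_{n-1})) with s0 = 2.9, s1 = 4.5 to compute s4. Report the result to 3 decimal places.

h(2.9) = -14.61100, h(4.5) = 52.12500
s2 = 4.50000 − 52.12500·(4.50000 − 2.90000) / (52.12500 − (-14.61100)) = 4.50000 − (83.40000)/(66.73600) = 3.25030
h(3.25030) = -4.66238
s3 = 3.25030 − (-4.66238)·(3.25030 − 4.50000) / (-4.66238 − 52.12500) = 3.25030 − (5.82657)/(-56.78738) = 3.35290
h(3.35290) = -1.30680
s4 = 3.35290 − (-1.30680)·(3.35290 − 3.25030) / (-1.30680 − (-4.66238)) = 3.35290 − (-0.13408)/(3.35558) = 3.39286

3.393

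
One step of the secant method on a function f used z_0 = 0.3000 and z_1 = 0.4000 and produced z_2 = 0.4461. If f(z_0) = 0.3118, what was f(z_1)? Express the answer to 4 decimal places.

0.0984

The secant line through (0.3000, 0.3118) and (0.4000, f(z_1)) crosses zero at z_2 = 0.4461.
So (0.3000, 0.3118), (0.4000, f(z_1)), (0.4461, 0) are collinear:
f(z_1) = 0.3118 · (0.4000 − 0.4461) / (0.3000 − 0.4461) = 0.3118 · (-0.046100)/(-0.146100) = 0.098385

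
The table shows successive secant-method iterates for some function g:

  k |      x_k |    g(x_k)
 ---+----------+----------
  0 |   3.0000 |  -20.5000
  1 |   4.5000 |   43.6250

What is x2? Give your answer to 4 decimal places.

3.4795

x2 = 4.5000 − 43.6250·(4.5000 − 3.0000) / (43.6250 − (-20.5000))
   = 4.5000 − (65.437500)/(64.125000) = 3.479532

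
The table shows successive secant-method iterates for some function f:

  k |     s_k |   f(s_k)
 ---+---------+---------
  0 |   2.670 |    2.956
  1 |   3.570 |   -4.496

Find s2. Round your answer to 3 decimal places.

3.027

s2 = 3.570 − (-4.496)·(3.570 − 2.670) / (-4.496 − 2.956)
   = 3.570 − (-4.04640)/(-7.45200) = 3.02700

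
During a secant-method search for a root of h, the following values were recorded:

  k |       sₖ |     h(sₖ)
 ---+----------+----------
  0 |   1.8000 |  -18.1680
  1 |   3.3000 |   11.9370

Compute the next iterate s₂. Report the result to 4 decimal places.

s₂ = 3.3000 − 11.9370·(3.3000 − 1.8000) / (11.9370 − (-18.1680))
   = 3.3000 − (17.905500)/(30.105000) = 2.705232

2.7052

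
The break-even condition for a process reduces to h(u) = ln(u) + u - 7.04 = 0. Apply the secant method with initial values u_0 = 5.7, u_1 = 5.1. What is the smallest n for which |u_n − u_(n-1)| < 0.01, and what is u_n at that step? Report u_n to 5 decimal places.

n = 3, u_n = 5.36088

h(5.7) = 0.4004662, h(5.1) = -0.3107595
u_2 = 5.1000000 − (-0.3107595)·(-0.6000000)/(-0.7112256) = 5.3621611;  |Δ| = 0.2621611
h(5.3621611) = 0.0015282
u_3 = 5.3621611 − 0.0015282·(0.2621611)/(0.3122876) = 5.3608782;  |Δ| = 0.0012829
|u_3 − u_2| = 0.0012829 < 0.01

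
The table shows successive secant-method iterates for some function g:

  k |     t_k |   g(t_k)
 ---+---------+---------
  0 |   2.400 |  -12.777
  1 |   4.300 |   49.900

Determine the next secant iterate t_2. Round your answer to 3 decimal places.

2.787

t_2 = 4.300 − 49.900·(4.300 − 2.400) / (49.900 − (-12.777))
   = 4.300 − (94.81000)/(62.67700) = 2.78732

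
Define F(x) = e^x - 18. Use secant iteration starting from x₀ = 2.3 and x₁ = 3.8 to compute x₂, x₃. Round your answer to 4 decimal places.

2.6467, 2.7934

F(2.3) = -8.025818, F(3.8) = 26.701184
x₂ = 3.800000 − 26.701184·(3.800000 − 2.300000) / (26.701184 − (-8.025818)) = 3.800000 − (40.051777)/(34.727002) = 2.646668
F(2.646668) = -3.893050
x₃ = 2.646668 − (-3.893050)·(2.646668 − 3.800000) / (-3.893050 − 26.701184) = 2.646668 − (4.489981)/(-30.594234) = 2.793427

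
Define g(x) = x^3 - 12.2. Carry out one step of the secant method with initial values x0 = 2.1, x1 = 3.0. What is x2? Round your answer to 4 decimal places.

2.2491

g(2.1) = -2.939000, g(3.0) = 14.800000
x2 = 3.000000 − 14.800000·(3.000000 − 2.100000) / (14.800000 − (-2.939000)) = 3.000000 − (13.320000)/(17.739000) = 2.249112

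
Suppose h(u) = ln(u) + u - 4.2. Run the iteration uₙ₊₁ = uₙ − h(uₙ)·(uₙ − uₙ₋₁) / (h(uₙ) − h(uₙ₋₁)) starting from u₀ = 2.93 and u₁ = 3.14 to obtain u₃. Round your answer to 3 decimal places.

3.076

h(2.93) = -0.19500, h(3.14) = 0.08422
u₂ = 3.14000 − 0.08422·(3.14000 − 2.93000) / (0.08422 − (-0.19500)) = 3.14000 − (0.01769)/(0.27922) = 3.07666
h(3.07666) = 0.00050
u₃ = 3.07666 − 0.00050·(3.07666 − 3.14000) / (0.00050 − 0.08422) = 3.07666 − (-0.00003)/(-0.08372) = 3.07628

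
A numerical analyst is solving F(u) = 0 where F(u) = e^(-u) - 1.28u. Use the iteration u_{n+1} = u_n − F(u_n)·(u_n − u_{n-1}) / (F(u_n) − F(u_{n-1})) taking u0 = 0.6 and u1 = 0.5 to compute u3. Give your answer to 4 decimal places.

F(0.6) = -0.219188, F(0.5) = -0.033469
u2 = 0.500000 − (-0.033469)·(0.500000 − 0.600000) / (-0.033469 − (-0.219188)) = 0.500000 − (0.003347)/(0.185719) = 0.481979
F(0.481979) = 0.000628
u3 = 0.481979 − 0.000628·(0.481979 − 0.500000) / (0.000628 − (-0.033469)) = 0.481979 − (-0.000011)/(0.034097) = 0.482310

0.4823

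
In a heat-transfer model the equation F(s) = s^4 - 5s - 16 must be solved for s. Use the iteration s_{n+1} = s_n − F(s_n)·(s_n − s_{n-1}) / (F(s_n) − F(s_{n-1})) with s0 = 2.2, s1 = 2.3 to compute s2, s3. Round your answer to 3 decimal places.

2.288, 2.289

F(2.2) = -3.57440, F(2.3) = 0.48410
s2 = 2.30000 − 0.48410·(2.30000 − 2.20000) / (0.48410 − (-3.57440)) = 2.30000 − (0.04841)/(4.05850) = 2.28807
F(2.28807) = -0.03227
s3 = 2.28807 − (-0.03227)·(2.28807 − 2.30000) / (-0.03227 − 0.48410) = 2.28807 − (0.00038)/(-0.51637) = 2.28882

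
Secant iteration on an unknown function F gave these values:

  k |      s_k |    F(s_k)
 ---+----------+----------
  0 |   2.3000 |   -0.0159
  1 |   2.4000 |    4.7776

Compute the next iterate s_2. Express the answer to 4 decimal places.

2.3003

s_2 = 2.4000 − 4.7776·(2.4000 − 2.3000) / (4.7776 − (-0.0159))
   = 2.4000 − (0.477760)/(4.793500) = 2.300332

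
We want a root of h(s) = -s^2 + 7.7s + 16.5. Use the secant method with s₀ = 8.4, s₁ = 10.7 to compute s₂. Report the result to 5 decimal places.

h(8.4) = 10.6200000, h(10.7) = -15.6000000
s₂ = 10.7000000 − (-15.6000000)·(10.7000000 − 8.4000000) / (-15.6000000 − 10.6200000) = 10.7000000 − (-35.8800000)/(-26.2200000) = 9.3315789

9.33158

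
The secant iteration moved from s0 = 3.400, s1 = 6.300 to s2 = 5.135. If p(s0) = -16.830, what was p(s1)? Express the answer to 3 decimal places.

11.301

The secant line through (3.400, -16.830) and (6.300, p(s1)) crosses zero at s2 = 5.135.
So (3.400, -16.830), (6.300, p(s1)), (5.135, 0) are collinear:
p(s1) = -16.830 · (6.300 − 5.135) / (3.400 − 5.135) = -16.830 · (1.16500)/(-1.73500) = 11.30084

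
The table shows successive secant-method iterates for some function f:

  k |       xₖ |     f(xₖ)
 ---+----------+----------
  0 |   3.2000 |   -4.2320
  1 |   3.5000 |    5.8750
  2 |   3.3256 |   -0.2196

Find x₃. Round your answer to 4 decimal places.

x₃ = 3.3256 − (-0.2196)·(3.3256 − 3.5000) / (-0.2196 − 5.8750)
   = 3.3256 − (0.038298)/(-6.094600) = 3.331884

3.3319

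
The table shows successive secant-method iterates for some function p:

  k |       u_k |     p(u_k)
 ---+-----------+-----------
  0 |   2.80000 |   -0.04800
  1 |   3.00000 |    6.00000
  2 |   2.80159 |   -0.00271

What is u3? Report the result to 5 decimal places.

2.80168

u3 = 2.80159 − (-0.00271)·(2.80159 − 3.00000) / (-0.00271 − 6.00000)
   = 2.80159 − (0.0005377)/(-6.0027100) = 2.8016796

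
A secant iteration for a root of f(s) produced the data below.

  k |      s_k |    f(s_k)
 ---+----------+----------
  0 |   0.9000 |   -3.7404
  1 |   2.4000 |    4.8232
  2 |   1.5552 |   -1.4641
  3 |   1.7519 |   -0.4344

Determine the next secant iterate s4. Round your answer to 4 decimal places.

s4 = 1.7519 − (-0.4344)·(1.7519 − 1.5552) / (-0.4344 − (-1.4641))
   = 1.7519 − (-0.085446)/(1.029700) = 1.834882

1.8349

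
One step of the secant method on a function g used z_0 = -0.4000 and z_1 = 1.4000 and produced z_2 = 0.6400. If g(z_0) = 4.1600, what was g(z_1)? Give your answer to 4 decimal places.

The secant line through (-0.4000, 4.1600) and (1.4000, g(z_1)) crosses zero at z_2 = 0.6400.
So (-0.4000, 4.1600), (1.4000, g(z_1)), (0.6400, 0) are collinear:
g(z_1) = 4.1600 · (1.4000 − 0.6400) / (-0.4000 − 0.6400) = 4.1600 · (0.760000)/(-1.040000) = -3.040000

-3.0400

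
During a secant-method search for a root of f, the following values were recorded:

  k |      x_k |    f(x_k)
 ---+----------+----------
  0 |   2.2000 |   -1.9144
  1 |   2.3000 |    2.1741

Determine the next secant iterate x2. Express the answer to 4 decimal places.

x2 = 2.3000 − 2.1741·(2.3000 − 2.2000) / (2.1741 − (-1.9144))
   = 2.3000 − (0.217410)/(4.088500) = 2.246824

2.2468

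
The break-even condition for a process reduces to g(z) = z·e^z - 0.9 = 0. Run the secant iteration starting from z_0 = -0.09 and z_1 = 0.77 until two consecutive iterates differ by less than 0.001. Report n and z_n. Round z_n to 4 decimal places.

g(-0.09) = -0.982254, g(0.77) = 0.763020
z_2 = 0.770000 − 0.763020·(0.860000)/(1.745274) = 0.394015;  |Δ| = 0.375985
g(0.394015) = -0.315707
z_3 = 0.394015 − (-0.315707)·(-0.375985)/(-1.078727) = 0.504053;  |Δ| = 0.110038
g(0.504053) = -0.065582
z_4 = 0.504053 − (-0.065582)·(0.110038)/(0.250124) = 0.532905;  |Δ| = 0.028852
g(0.532905) = 0.008003
z_5 = 0.532905 − 0.008003·(0.028852)/(0.073585) = 0.529767;  |Δ| = 0.003138
g(0.529767) = -0.000172
z_6 = 0.529767 − (-0.000172)·(-0.003138)/(-0.008174) = 0.529833;  |Δ| = 0.000066
|z_6 − z_5| = 0.000066 < 0.001

n = 6, z_n = 0.5298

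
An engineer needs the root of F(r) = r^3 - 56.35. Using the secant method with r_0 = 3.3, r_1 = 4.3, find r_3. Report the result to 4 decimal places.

F(3.3) = -20.413000, F(4.3) = 23.157000
r_2 = 4.300000 − 23.157000·(4.300000 − 3.300000) / (23.157000 − (-20.413000)) = 4.300000 − (23.157000)/(43.570000) = 3.768510
F(3.768510) = -2.830855
r_3 = 3.768510 − (-2.830855)·(3.768510 − 4.300000) / (-2.830855 − 23.157000) = 3.768510 − (1.504570)/(-25.987855) = 3.826406

3.8264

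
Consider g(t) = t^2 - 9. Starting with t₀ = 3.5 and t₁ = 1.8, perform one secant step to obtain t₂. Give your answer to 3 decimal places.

g(3.5) = 3.25000, g(1.8) = -5.76000
t₂ = 1.80000 − (-5.76000)·(1.80000 − 3.50000) / (-5.76000 − 3.25000) = 1.80000 − (9.79200)/(-9.01000) = 2.88679

2.887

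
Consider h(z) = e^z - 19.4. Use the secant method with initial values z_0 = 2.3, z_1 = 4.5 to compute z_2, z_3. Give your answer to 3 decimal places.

2.559, 2.722

h(2.3) = -9.42582, h(4.5) = 70.61713
z_2 = 4.50000 − 70.61713·(4.50000 − 2.30000) / (70.61713 − (-9.42582)) = 4.50000 − (155.35769)/(80.04295) = 2.55907
h(2.55907) = -6.47620
z_3 = 2.55907 − (-6.47620)·(2.55907 − 4.50000) / (-6.47620 − 70.61713) = 2.55907 − (12.56984)/(-77.09333) = 2.72212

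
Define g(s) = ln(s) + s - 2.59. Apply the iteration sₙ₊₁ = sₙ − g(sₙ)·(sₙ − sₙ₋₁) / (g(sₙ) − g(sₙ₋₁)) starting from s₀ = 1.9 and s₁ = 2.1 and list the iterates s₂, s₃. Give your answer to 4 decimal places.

g(1.9) = -0.048146, g(2.1) = 0.251937
s₂ = 2.100000 − 0.251937·(2.100000 − 1.900000) / (0.251937 − (-0.048146)) = 2.100000 − (0.050387)/(0.300083) = 1.932088
g(1.932088) = 0.000690
s₃ = 1.932088 − 0.000690·(1.932088 − 2.100000) / (0.000690 − 0.251937) = 1.932088 − (-0.000116)/(-0.251247) = 1.931627

1.9321, 1.9316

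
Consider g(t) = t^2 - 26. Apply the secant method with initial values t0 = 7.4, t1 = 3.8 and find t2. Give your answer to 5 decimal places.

g(7.4) = 28.7600000, g(3.8) = -11.5600000
t2 = 3.8000000 − (-11.5600000)·(3.8000000 − 7.4000000) / (-11.5600000 − 28.7600000) = 3.8000000 − (41.6160000)/(-40.3200000) = 4.8321429

4.83214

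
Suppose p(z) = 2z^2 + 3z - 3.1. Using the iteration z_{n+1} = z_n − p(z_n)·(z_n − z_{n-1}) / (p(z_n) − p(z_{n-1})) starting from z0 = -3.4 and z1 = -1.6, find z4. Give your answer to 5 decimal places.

p(-3.4) = 9.8200000, p(-1.6) = -2.7800000
z2 = -1.6000000 − (-2.7800000)·(-1.6000000 − (-3.4000000)) / (-2.7800000 − 9.8200000) = -1.6000000 − (-5.0040000)/(-12.6000000) = -1.9971429
p(-1.9971429) = -1.1142694
z3 = -1.9971429 − (-1.1142694)·(-1.9971429 − (-1.6000000)) / (-1.1142694 − (-2.7800000)) = -1.9971429 − (0.4425241)/(1.6657306) = -2.2628065
p(-2.2628065) = 0.3521673
z4 = -2.2628065 − 0.3521673·(-2.2628065 − (-1.9971429)) / (0.3521673 − (-1.1142694)) = -2.2628065 − (-0.0935580)/(1.4664366) = -2.1990070

-2.19901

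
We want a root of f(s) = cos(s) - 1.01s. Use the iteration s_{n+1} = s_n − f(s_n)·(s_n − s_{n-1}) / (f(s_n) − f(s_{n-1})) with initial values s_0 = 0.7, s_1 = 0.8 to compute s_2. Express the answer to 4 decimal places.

0.7342

f(0.7) = 0.057842, f(0.8) = -0.111293
s_2 = 0.800000 − (-0.111293)·(0.800000 − 0.700000) / (-0.111293 − 0.057842) = 0.800000 − (-0.011129)/(-0.169135) = 0.734199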